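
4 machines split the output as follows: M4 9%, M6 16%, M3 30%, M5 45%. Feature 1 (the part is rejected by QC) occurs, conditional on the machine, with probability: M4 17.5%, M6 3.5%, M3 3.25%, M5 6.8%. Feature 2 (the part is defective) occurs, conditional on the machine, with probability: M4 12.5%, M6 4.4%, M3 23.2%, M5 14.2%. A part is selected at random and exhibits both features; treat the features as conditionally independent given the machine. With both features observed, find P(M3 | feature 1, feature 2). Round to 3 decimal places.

Prior × likelihood for each hypothesis:
  M4: 0.09 × 0.175 × 0.125 = 0.00196875
  M6: 0.16 × 0.035 × 0.044 = 0.0002464
  M3: 0.3 × 0.0325 × 0.232 = 0.002262
  M5: 0.45 × 0.068 × 0.142 = 0.0043452
Sum = 0.00882235.
P(M3 | evidence) = 0.002262 / 0.00882235 ≈ 0.256.

0.256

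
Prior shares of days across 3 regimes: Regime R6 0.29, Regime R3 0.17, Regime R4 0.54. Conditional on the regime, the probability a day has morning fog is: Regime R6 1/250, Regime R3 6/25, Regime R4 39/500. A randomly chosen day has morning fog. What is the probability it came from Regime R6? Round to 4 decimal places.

By Bayes' rule, posterior ∝ prior × likelihood:
  Regime R6: 0.29 × 0.004 = 0.00116
  Regime R3: 0.17 × 0.24 = 0.0408
  Regime R4: 0.54 × 0.078 = 0.04212
Sum = 0.08408.
P(Regime R6 | evidence) = 0.00116 / 0.08408 ≈ 0.0138.

0.0138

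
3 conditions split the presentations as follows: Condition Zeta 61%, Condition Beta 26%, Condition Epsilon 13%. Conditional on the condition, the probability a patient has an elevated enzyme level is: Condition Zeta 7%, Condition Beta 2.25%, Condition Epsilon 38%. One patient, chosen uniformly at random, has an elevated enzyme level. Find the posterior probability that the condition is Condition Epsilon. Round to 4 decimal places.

Prior × likelihood for each hypothesis:
  Condition Zeta: 0.61 × 0.07 = 0.0427
  Condition Beta: 0.26 × 0.0225 = 0.00585
  Condition Epsilon: 0.13 × 0.38 = 0.0494
Total = 0.09795.
P(Condition Epsilon | evidence) = 0.0494 / 0.09795 ≈ 0.5043.

0.5043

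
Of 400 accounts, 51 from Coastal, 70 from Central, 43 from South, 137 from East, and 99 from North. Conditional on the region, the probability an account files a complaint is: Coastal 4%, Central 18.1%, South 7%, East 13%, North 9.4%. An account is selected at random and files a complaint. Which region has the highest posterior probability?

Compute prior × likelihood for every hypothesis:
  Coastal: 0.1275 × 0.04 = 0.0051
  Central: 0.175 × 0.181 = 0.031675
  South: 0.1075 × 0.07 = 0.007525
  East: 0.3425 × 0.13 = 0.044525
  North: 0.2475 × 0.094 = 0.023265
Sum = 0.11209.
Largest term belongs to East, so East is most probable.

East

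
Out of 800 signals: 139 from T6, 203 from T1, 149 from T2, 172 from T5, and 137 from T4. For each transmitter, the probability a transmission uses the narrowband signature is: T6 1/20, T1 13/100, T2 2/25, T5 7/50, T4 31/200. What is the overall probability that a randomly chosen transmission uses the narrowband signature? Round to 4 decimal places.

0.1132

Unnormalized posteriors (prior × likelihood):
  T6: 0.17375 × 0.05 = 0.0086875
  T1: 0.25375 × 0.13 = 0.0329875
  T2: 0.18625 × 0.08 = 0.0149
  T5: 0.215 × 0.14 = 0.0301
  T4: 0.17125 × 0.155 = 0.02654375
P(narrowband) = 0.0086875 + 0.0329875 + 0.0149 + 0.0301 + 0.02654375 = 0.11321875 → 0.1132.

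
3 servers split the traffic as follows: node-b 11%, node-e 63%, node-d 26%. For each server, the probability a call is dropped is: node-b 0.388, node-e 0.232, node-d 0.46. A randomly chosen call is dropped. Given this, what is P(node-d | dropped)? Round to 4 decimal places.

0.3878

Unnormalized posteriors (prior × likelihood):
  node-b: 0.11 × 0.388 = 0.04268
  node-e: 0.63 × 0.232 = 0.14616
  node-d: 0.26 × 0.46 = 0.1196
Sum = 0.30844.
P(node-d | evidence) = 0.1196 / 0.30844 ≈ 0.3878.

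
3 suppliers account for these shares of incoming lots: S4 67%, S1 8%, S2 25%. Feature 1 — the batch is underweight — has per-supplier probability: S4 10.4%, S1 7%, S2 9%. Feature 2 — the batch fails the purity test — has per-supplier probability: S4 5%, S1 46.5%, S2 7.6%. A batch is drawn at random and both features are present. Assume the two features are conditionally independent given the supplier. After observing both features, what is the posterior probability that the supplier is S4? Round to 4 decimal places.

Unnormalized posteriors (prior × likelihood):
  S4: 0.67 × 0.104 × 0.05 = 0.003484
  S1: 0.08 × 0.07 × 0.465 = 0.002604
  S2: 0.25 × 0.09 × 0.076 = 0.00171
Normalizing constant = 0.007798.
P(S4 | evidence) = 0.003484 / 0.007798 ≈ 0.4468.

0.4468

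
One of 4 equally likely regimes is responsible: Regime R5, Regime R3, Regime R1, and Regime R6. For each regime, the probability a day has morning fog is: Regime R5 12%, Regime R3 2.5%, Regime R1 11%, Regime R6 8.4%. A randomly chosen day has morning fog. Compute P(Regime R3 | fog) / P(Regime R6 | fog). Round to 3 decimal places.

0.298

With a uniform prior (1/4 each), posterior ∝ likelihood:
  Regime R5: 0.12
  Regime R3: 0.025
  Regime R1: 0.11
  Regime R6: 0.084
Total = 0.339.
The ratio is 0.025 / 0.084 (the normalizer cancels) = 0.298.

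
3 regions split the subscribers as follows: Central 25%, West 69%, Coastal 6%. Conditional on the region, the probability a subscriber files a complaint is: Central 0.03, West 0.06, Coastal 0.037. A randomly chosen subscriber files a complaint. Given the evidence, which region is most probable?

West

Compute prior × likelihood for every hypothesis:
  Central: 0.25 × 0.03 = 0.0075
  West: 0.69 × 0.06 = 0.0414
  Coastal: 0.06 × 0.037 = 0.00222
Sum = 0.05112.
Largest term belongs to West, so West is most probable.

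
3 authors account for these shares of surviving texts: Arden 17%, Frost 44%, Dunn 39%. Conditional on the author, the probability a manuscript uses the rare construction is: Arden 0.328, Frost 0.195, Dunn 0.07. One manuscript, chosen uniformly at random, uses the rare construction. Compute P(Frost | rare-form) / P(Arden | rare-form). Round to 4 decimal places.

Compute prior × likelihood for every hypothesis:
  Arden: 0.17 × 0.328 = 0.05576
  Frost: 0.44 × 0.195 = 0.0858
  Dunn: 0.39 × 0.07 = 0.0273
Sum = 0.16886.
The ratio is 0.0858 / 0.05576 (the normalizer cancels) = 1.5387.

1.5387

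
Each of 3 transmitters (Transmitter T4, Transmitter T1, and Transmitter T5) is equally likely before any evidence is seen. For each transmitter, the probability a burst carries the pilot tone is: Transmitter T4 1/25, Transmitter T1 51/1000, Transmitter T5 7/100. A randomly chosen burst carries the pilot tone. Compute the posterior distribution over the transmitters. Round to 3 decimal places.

With a uniform prior (1/3 each), posterior ∝ likelihood:
  Transmitter T4: 0.04
  Transmitter T1: 0.051
  Transmitter T5: 0.07
Normalizing constant = 0.161.
P(Transmitter T4 | pilot) = 0.04/0.161 ≈ 0.248
P(Transmitter T1 | pilot) = 0.051/0.161 ≈ 0.317
P(Transmitter T5 | pilot) = 0.07/0.161 ≈ 0.435

Transmitter T4 0.248, Transmitter T1 0.317, Transmitter T5 0.435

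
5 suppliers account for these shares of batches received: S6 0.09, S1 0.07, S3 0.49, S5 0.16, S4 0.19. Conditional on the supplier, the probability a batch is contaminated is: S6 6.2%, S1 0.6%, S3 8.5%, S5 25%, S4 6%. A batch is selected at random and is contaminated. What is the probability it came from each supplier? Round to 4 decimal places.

S6 0.0563, S1 0.0042, S3 0.4205, S5 0.4038, S4 0.1151

Prior × likelihood for each hypothesis:
  S6: 0.09 × 0.062 = 0.00558
  S1: 0.07 × 0.006 = 0.00042
  S3: 0.49 × 0.085 = 0.04165
  S5: 0.16 × 0.25 = 0.04
  S4: 0.19 × 0.06 = 0.0114
Total = 0.09905.
P(S6 | contaminated) = 0.00558/0.09905 ≈ 0.0563
P(S1 | contaminated) = 0.00042/0.09905 ≈ 0.0042
P(S3 | contaminated) = 0.04165/0.09905 ≈ 0.4205
P(S5 | contaminated) = 0.04/0.09905 ≈ 0.4038
P(S4 | contaminated) = 0.0114/0.09905 ≈ 0.1151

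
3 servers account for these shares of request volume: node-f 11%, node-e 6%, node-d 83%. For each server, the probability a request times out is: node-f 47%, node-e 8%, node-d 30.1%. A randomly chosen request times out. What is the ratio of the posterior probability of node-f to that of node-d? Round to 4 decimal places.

By Bayes' rule, posterior ∝ prior × likelihood:
  node-f: 0.11 × 0.47 = 0.0517
  node-e: 0.06 × 0.08 = 0.0048
  node-d: 0.83 × 0.301 = 0.24983
Sum = 0.30633.
The ratio is 0.0517 / 0.24983 (the normalizer cancels) = 0.2069.

0.2069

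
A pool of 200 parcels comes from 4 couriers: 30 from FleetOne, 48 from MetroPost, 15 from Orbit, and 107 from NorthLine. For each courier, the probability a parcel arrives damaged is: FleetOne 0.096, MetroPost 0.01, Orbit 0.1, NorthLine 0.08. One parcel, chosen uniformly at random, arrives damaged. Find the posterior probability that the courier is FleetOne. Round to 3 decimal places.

Prior × likelihood for each hypothesis:
  FleetOne: 0.15 × 0.096 = 0.0144
  MetroPost: 0.24 × 0.01 = 0.0024
  Orbit: 0.075 × 0.1 = 0.0075
  NorthLine: 0.535 × 0.08 = 0.0428
Total = 0.0671.
P(FleetOne | evidence) = 0.0144 / 0.0671 ≈ 0.215.

0.215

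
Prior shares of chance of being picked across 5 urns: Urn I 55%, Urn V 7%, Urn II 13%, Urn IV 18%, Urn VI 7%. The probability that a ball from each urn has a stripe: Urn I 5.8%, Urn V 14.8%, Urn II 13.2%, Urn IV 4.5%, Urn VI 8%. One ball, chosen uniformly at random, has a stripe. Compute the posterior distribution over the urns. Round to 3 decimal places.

By Bayes' rule, posterior ∝ prior × likelihood:
  Urn I: 0.55 × 0.058 = 0.0319
  Urn V: 0.07 × 0.148 = 0.01036
  Urn II: 0.13 × 0.132 = 0.01716
  Urn IV: 0.18 × 0.045 = 0.0081
  Urn VI: 0.07 × 0.08 = 0.0056
Total = 0.07312.
P(Urn I | striped) = 0.0319/0.07312 ≈ 0.436
P(Urn V | striped) = 0.01036/0.07312 ≈ 0.142
P(Urn II | striped) = 0.01716/0.07312 ≈ 0.235
P(Urn IV | striped) = 0.0081/0.07312 ≈ 0.111
P(Urn VI | striped) = 0.0056/0.07312 ≈ 0.077
(Check: 0.436+0.142+0.235+0.111+0.077 = 1.001.)

Urn I 0.436, Urn V 0.142, Urn II 0.235, Urn IV 0.111, Urn VI 0.077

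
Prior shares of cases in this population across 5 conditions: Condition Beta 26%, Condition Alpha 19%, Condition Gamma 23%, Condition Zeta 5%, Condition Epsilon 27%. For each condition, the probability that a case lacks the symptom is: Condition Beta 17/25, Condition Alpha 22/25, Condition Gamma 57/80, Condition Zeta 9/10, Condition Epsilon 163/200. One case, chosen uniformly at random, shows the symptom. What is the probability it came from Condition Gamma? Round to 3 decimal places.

0.291

Taking complements, P(symptomatic | each) = Condition Beta 0.32, Condition Alpha 0.12, Condition Gamma 0.2875, Condition Zeta 0.1, Condition Epsilon 0.185.
By Bayes' rule, posterior ∝ prior × likelihood:
  Condition Beta: 0.26 × 0.32 = 0.0832
  Condition Alpha: 0.19 × 0.12 = 0.0228
  Condition Gamma: 0.23 × 0.2875 = 0.066125
  Condition Zeta: 0.05 × 0.1 = 0.005
  Condition Epsilon: 0.27 × 0.185 = 0.04995
Normalizing constant = 0.227075.
P(Condition Gamma | evidence) = 0.066125 / 0.227075 ≈ 0.291.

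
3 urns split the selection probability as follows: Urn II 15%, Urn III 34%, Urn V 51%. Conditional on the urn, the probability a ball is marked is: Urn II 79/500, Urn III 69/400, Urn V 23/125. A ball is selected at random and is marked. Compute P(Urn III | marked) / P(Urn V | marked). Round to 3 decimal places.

Unnormalized posteriors (prior × likelihood):
  Urn II: 0.15 × 0.158 = 0.0237
  Urn III: 0.34 × 0.1725 = 0.05865
  Urn V: 0.51 × 0.184 = 0.09384
Total = 0.17619.
The ratio is 0.05865 / 0.09384 (the normalizer cancels) = 0.625.

0.625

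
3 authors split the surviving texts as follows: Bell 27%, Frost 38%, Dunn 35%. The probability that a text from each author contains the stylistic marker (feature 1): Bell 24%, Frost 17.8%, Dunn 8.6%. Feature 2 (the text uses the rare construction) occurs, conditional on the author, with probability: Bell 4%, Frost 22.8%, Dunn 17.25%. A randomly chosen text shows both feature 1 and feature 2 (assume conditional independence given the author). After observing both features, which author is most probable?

Frost

Unnormalized posteriors (prior × likelihood):
  Bell: 0.27 × 0.24 × 0.04 = 0.002592
  Frost: 0.38 × 0.178 × 0.228 = 0.01542192
  Dunn: 0.35 × 0.086 × 0.1725 = 0.00519225
Sum = 0.02320617.
Largest term belongs to Frost, so Frost is most probable.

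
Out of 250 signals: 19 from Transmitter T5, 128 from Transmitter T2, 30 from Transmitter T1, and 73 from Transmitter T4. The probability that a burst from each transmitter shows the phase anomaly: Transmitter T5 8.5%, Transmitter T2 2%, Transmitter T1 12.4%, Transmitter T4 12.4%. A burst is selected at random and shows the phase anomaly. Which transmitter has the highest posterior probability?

By Bayes' rule, posterior ∝ prior × likelihood:
  Transmitter T5: 0.076 × 0.085 = 0.00646
  Transmitter T2: 0.512 × 0.02 = 0.01024
  Transmitter T1: 0.12 × 0.124 = 0.01488
  Transmitter T4: 0.292 × 0.124 = 0.036208
Normalizing constant = 0.067788.
Largest term belongs to Transmitter T4, so Transmitter T4 is most probable.

Transmitter T4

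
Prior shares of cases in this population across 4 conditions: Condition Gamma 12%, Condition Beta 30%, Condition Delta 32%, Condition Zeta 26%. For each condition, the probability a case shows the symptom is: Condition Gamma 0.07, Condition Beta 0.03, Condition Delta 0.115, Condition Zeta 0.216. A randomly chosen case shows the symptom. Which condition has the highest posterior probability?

Condition Zeta

Compute prior × likelihood for every hypothesis:
  Condition Gamma: 0.12 × 0.07 = 0.0084
  Condition Beta: 0.3 × 0.03 = 0.009
  Condition Delta: 0.32 × 0.115 = 0.0368
  Condition Zeta: 0.26 × 0.216 = 0.05616
Normalizing constant = 0.11036.
Largest term belongs to Condition Zeta, so Condition Zeta is most probable.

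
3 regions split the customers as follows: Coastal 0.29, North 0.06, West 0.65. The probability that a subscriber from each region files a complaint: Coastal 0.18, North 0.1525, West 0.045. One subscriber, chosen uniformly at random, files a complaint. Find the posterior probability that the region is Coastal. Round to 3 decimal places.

0.576

Unnormalized posteriors (prior × likelihood):
  Coastal: 0.29 × 0.18 = 0.0522
  North: 0.06 × 0.1525 = 0.00915
  West: 0.65 × 0.045 = 0.02925
Total = 0.0906.
P(Coastal | evidence) = 0.0522 / 0.0906 ≈ 0.576.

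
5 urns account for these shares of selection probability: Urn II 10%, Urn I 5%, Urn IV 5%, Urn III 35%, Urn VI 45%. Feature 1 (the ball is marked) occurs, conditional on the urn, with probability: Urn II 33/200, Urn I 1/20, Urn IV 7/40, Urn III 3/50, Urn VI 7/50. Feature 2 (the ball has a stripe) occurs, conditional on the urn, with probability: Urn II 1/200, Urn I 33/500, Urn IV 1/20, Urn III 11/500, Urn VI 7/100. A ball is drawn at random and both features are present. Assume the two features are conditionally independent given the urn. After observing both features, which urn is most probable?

Compute prior × likelihood for every hypothesis:
  Urn II: 0.1 × 0.165 × 0.005 = 0.0000825
  Urn I: 0.05 × 0.05 × 0.066 = 0.000165
  Urn IV: 0.05 × 0.175 × 0.05 = 0.0004375
  Urn III: 0.35 × 0.06 × 0.022 = 0.000462
  Urn VI: 0.45 × 0.14 × 0.07 = 0.00441
Sum = 0.005557.
Largest term belongs to Urn VI, so Urn VI is most probable.

Urn VI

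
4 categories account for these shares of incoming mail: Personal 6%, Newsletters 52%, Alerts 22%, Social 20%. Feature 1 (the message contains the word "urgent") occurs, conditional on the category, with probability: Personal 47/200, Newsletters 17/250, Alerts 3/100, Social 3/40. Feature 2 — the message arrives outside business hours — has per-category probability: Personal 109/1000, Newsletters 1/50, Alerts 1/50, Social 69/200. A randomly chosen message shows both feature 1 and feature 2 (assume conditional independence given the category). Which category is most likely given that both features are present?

Unnormalized posteriors (prior × likelihood):
  Personal: 0.06 × 0.235 × 0.109 = 0.0015369
  Newsletters: 0.52 × 0.068 × 0.02 = 0.0007072
  Alerts: 0.22 × 0.03 × 0.02 = 0.000132
  Social: 0.2 × 0.075 × 0.345 = 0.005175
Total = 0.0075511.
Largest term belongs to Social, so Social is most probable.

Social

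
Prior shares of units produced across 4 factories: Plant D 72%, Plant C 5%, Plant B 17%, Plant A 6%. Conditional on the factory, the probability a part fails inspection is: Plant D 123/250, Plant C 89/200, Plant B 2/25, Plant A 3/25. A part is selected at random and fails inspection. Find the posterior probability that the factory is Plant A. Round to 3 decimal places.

Compute prior × likelihood for every hypothesis:
  Plant D: 0.72 × 0.492 = 0.35424
  Plant C: 0.05 × 0.445 = 0.02225
  Plant B: 0.17 × 0.08 = 0.0136
  Plant A: 0.06 × 0.12 = 0.0072
Total = 0.39729.
P(Plant A | evidence) = 0.0072 / 0.39729 ≈ 0.018.

0.018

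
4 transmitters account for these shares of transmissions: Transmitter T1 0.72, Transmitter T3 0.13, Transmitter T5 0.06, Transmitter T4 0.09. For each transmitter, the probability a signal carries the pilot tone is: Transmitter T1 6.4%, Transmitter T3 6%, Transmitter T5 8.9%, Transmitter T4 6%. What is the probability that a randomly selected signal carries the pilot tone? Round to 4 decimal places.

0.0646

Prior × likelihood for each hypothesis:
  Transmitter T1: 0.72 × 0.064 = 0.04608
  Transmitter T3: 0.13 × 0.06 = 0.0078
  Transmitter T5: 0.06 × 0.089 = 0.00534
  Transmitter T4: 0.09 × 0.06 = 0.0054
P(pilot) = 0.04608 + 0.0078 + 0.00534 + 0.0054 = 0.06462 → 0.0646.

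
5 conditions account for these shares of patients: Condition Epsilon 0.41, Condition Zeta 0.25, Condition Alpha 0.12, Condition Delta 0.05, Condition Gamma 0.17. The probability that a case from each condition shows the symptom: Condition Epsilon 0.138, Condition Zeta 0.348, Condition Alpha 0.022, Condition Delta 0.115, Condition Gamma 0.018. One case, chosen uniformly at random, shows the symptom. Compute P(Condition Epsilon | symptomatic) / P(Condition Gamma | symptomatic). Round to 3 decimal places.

18.490

Unnormalized posteriors (prior × likelihood):
  Condition Epsilon: 0.41 × 0.138 = 0.05658
  Condition Zeta: 0.25 × 0.348 = 0.087
  Condition Alpha: 0.12 × 0.022 = 0.00264
  Condition Delta: 0.05 × 0.115 = 0.00575
  Condition Gamma: 0.17 × 0.018 = 0.00306
Total = 0.15503.
The ratio is 0.05658 / 0.00306 (the normalizer cancels) = 18.490.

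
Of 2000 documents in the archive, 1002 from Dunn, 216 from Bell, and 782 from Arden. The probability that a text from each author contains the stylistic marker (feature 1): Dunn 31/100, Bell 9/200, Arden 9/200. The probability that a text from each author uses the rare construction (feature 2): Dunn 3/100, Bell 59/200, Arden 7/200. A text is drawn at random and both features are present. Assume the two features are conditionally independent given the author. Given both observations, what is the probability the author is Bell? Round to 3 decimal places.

0.214

Unnormalized posteriors (prior × likelihood):
  Dunn: 0.501 × 0.31 × 0.03 = 0.0046593
  Bell: 0.108 × 0.045 × 0.295 = 0.0014337
  Arden: 0.391 × 0.045 × 0.035 = 0.000615825
Total = 0.006708825.
P(Bell | evidence) = 0.0014337 / 0.006708825 ≈ 0.214.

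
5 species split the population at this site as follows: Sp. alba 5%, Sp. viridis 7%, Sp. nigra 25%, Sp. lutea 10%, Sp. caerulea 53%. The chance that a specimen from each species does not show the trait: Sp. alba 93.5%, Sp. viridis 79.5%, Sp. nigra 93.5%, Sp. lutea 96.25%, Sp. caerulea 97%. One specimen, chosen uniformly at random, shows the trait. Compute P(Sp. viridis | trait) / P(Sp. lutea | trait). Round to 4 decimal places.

3.8267

Taking complements, P(trait | each) = Sp. alba 0.065, Sp. viridis 0.205, Sp. nigra 0.065, Sp. lutea 0.0375, Sp. caerulea 0.03.
Compute prior × likelihood for every hypothesis:
  Sp. alba: 0.05 × 0.065 = 0.00325
  Sp. viridis: 0.07 × 0.205 = 0.01435
  Sp. nigra: 0.25 × 0.065 = 0.01625
  Sp. lutea: 0.1 × 0.0375 = 0.00375
  Sp. caerulea: 0.53 × 0.03 = 0.0159
Normalizing constant = 0.0535.
The ratio is 0.01435 / 0.00375 (the normalizer cancels) = 3.8267.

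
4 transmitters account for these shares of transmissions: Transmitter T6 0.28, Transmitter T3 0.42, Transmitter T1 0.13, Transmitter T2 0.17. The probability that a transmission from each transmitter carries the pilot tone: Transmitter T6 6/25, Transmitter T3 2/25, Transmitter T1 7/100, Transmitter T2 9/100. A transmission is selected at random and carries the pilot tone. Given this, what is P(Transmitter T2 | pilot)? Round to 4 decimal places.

0.1222

Compute prior × likelihood for every hypothesis:
  Transmitter T6: 0.28 × 0.24 = 0.0672
  Transmitter T3: 0.42 × 0.08 = 0.0336
  Transmitter T1: 0.13 × 0.07 = 0.0091
  Transmitter T2: 0.17 × 0.09 = 0.0153
Total = 0.1252.
P(Transmitter T2 | evidence) = 0.0153 / 0.1252 ≈ 0.1222.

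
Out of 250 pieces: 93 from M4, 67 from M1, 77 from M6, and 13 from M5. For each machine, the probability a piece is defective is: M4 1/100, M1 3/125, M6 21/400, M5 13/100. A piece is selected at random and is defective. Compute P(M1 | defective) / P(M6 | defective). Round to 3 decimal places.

Unnormalized posteriors (prior × likelihood):
  M4: 0.372 × 0.01 = 0.00372
  M1: 0.268 × 0.024 = 0.006432
  M6: 0.308 × 0.0525 = 0.01617
  M5: 0.052 × 0.13 = 0.00676
Normalizing constant = 0.033082.
The ratio is 0.006432 / 0.01617 (the normalizer cancels) = 0.398.

0.398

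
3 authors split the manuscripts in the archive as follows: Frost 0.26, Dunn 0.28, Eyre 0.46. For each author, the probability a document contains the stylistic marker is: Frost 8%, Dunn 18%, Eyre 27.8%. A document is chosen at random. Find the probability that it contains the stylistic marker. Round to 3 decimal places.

Unnormalized posteriors (prior × likelihood):
  Frost: 0.26 × 0.08 = 0.0208
  Dunn: 0.28 × 0.18 = 0.0504
  Eyre: 0.46 × 0.278 = 0.12788
P(marker) = 0.0208 + 0.0504 + 0.12788 = 0.19908 → 0.199.

0.199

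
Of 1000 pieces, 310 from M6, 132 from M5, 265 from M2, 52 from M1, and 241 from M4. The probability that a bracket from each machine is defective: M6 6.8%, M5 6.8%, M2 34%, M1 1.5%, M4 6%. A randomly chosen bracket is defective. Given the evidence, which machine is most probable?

Prior × likelihood for each hypothesis:
  M6: 0.31 × 0.068 = 0.02108
  M5: 0.132 × 0.068 = 0.008976
  M2: 0.265 × 0.34 = 0.0901
  M1: 0.052 × 0.015 = 0.00078
  M4: 0.241 × 0.06 = 0.01446
Sum = 0.135396.
Largest term belongs to M2, so M2 is most probable.

M2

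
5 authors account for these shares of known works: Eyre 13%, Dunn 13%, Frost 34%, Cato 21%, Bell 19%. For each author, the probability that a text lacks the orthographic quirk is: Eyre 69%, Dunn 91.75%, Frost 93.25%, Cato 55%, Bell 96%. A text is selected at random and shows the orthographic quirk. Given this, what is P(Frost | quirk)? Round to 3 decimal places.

Taking complements, P(quirk | each) = Eyre 0.31, Dunn 0.0825, Frost 0.0675, Cato 0.45, Bell 0.04.
By Bayes' rule, posterior ∝ prior × likelihood:
  Eyre: 0.13 × 0.31 = 0.0403
  Dunn: 0.13 × 0.0825 = 0.010725
  Frost: 0.34 × 0.0675 = 0.02295
  Cato: 0.21 × 0.45 = 0.0945
  Bell: 0.19 × 0.04 = 0.0076
Sum = 0.176075.
P(Frost | evidence) = 0.02295 / 0.176075 ≈ 0.130.

0.130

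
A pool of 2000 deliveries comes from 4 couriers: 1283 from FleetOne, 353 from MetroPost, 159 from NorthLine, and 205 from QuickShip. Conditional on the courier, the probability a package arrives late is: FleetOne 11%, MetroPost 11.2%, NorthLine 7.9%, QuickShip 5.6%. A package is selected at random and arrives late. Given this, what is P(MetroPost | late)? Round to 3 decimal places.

0.193

By Bayes' rule, posterior ∝ prior × likelihood:
  FleetOne: 0.6415 × 0.11 = 0.070565
  MetroPost: 0.1765 × 0.112 = 0.019768
  NorthLine: 0.0795 × 0.079 = 0.0062805
  QuickShip: 0.1025 × 0.056 = 0.00574
Normalizing constant = 0.1023535.
P(MetroPost | evidence) = 0.019768 / 0.1023535 ≈ 0.193.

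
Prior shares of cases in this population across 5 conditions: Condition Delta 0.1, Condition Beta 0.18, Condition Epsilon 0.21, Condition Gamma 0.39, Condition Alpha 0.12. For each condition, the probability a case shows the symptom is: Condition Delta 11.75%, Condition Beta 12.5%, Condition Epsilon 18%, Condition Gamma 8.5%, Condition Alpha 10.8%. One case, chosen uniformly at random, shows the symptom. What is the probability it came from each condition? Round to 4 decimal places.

Condition Delta 0.0994, Condition Beta 0.1904, Condition Epsilon 0.3199, Condition Gamma 0.2806, Condition Alpha 0.1097

Unnormalized posteriors (prior × likelihood):
  Condition Delta: 0.1 × 0.1175 = 0.01175
  Condition Beta: 0.18 × 0.125 = 0.0225
  Condition Epsilon: 0.21 × 0.18 = 0.0378
  Condition Gamma: 0.39 × 0.085 = 0.03315
  Condition Alpha: 0.12 × 0.108 = 0.01296
Total = 0.11816.
P(Condition Delta | symptomatic) = 0.01175/0.11816 ≈ 0.0994
P(Condition Beta | symptomatic) = 0.0225/0.11816 ≈ 0.1904
P(Condition Epsilon | symptomatic) = 0.0378/0.11816 ≈ 0.3199
P(Condition Gamma | symptomatic) = 0.03315/0.11816 ≈ 0.2806
P(Condition Alpha | symptomatic) = 0.01296/0.11816 ≈ 0.1097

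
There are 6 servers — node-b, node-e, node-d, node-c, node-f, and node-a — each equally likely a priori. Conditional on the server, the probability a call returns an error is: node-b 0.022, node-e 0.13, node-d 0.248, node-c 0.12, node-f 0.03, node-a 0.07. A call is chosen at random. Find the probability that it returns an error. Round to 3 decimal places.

Since the prior is uniform, the posterior is proportional to the likelihood:
  node-b: 0.022
  node-e: 0.13
  node-d: 0.248
  node-c: 0.12
  node-f: 0.03
  node-a: 0.07
P(error) = (1/6) × (0.022 + 0.13 + 0.248 + 0.12 + 0.03 + 0.07) = 0.62/6 ≈ 0.103.

0.103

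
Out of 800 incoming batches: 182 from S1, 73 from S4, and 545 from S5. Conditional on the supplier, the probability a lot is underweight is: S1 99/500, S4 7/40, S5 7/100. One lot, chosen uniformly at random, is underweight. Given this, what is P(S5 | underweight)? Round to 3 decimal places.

0.439

By Bayes' rule, posterior ∝ prior × likelihood:
  S1: 0.2275 × 0.198 = 0.045045
  S4: 0.09125 × 0.175 = 0.01596875
  S5: 0.68125 × 0.07 = 0.0476875
Total = 0.10870125.
P(S5 | evidence) = 0.0476875 / 0.10870125 ≈ 0.439.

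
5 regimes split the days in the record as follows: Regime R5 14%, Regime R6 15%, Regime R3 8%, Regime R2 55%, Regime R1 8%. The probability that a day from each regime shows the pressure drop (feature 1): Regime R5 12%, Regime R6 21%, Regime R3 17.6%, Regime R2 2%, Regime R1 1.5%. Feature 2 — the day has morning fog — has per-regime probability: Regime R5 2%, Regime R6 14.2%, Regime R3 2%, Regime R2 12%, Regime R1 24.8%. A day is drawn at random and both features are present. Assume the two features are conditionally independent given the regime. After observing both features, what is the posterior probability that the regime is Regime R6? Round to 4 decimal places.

Unnormalized posteriors (prior × likelihood):
  Regime R5: 0.14 × 0.12 × 0.02 = 0.000336
  Regime R6: 0.15 × 0.21 × 0.142 = 0.004473
  Regime R3: 0.08 × 0.176 × 0.02 = 0.0002816
  Regime R2: 0.55 × 0.02 × 0.12 = 0.00132
  Regime R1: 0.08 × 0.015 × 0.248 = 0.0002976
Total = 0.0067082.
P(Regime R6 | evidence) = 0.004473 / 0.0067082 ≈ 0.6668.

0.6668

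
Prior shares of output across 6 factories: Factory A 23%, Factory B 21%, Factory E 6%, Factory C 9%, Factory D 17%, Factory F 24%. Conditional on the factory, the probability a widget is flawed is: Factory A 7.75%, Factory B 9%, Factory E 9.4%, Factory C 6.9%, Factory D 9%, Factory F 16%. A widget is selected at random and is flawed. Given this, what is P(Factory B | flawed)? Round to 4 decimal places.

Unnormalized posteriors (prior × likelihood):
  Factory A: 0.23 × 0.0775 = 0.017825
  Factory B: 0.21 × 0.09 = 0.0189
  Factory E: 0.06 × 0.094 = 0.00564
  Factory C: 0.09 × 0.069 = 0.00621
  Factory D: 0.17 × 0.09 = 0.0153
  Factory F: 0.24 × 0.16 = 0.0384
Normalizing constant = 0.102275.
P(Factory B | evidence) = 0.0189 / 0.102275 ≈ 0.1848.

0.1848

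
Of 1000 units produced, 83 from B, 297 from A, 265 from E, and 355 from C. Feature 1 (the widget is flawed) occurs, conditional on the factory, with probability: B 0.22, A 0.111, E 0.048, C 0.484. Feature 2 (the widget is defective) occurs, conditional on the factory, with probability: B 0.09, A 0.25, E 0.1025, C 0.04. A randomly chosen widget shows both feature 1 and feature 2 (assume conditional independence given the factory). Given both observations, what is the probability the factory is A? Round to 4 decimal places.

Prior × likelihood for each hypothesis:
  B: 0.083 × 0.22 × 0.09 = 0.0016434
  A: 0.297 × 0.111 × 0.25 = 0.00824175
  E: 0.265 × 0.048 × 0.1025 = 0.0013038
  C: 0.355 × 0.484 × 0.04 = 0.0068728
Normalizing constant = 0.01806175.
P(A | evidence) = 0.00824175 / 0.01806175 ≈ 0.4563.

0.4563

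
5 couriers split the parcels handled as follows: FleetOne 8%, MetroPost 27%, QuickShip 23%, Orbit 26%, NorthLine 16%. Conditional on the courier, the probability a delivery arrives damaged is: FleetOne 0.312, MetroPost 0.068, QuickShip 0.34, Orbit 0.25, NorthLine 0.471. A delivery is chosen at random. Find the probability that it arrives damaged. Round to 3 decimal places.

0.262

By Bayes' rule, posterior ∝ prior × likelihood:
  FleetOne: 0.08 × 0.312 = 0.02496
  MetroPost: 0.27 × 0.068 = 0.01836
  QuickShip: 0.23 × 0.34 = 0.0782
  Orbit: 0.26 × 0.25 = 0.065
  NorthLine: 0.16 × 0.471 = 0.07536
P(damaged) = 0.02496 + 0.01836 + 0.0782 + 0.065 + 0.07536 = 0.26188 → 0.262.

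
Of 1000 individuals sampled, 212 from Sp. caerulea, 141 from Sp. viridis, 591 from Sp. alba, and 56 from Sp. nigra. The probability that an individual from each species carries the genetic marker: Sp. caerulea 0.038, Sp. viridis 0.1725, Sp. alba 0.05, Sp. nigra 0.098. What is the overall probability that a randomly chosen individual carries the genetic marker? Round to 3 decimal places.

Compute prior × likelihood for every hypothesis:
  Sp. caerulea: 0.212 × 0.038 = 0.008056
  Sp. viridis: 0.141 × 0.1725 = 0.0243225
  Sp. alba: 0.591 × 0.05 = 0.02955
  Sp. nigra: 0.056 × 0.098 = 0.005488
P(marker) = 0.008056 + 0.0243225 + 0.02955 + 0.005488 = 0.0674165 → 0.067.

0.067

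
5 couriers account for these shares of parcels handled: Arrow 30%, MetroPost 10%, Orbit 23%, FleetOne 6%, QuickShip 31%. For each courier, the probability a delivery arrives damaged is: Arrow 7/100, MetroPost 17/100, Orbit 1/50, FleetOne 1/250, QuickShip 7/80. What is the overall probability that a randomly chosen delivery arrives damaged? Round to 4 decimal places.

By Bayes' rule, posterior ∝ prior × likelihood:
  Arrow: 0.3 × 0.07 = 0.021
  MetroPost: 0.1 × 0.17 = 0.017
  Orbit: 0.23 × 0.02 = 0.0046
  FleetOne: 0.06 × 0.004 = 0.00024
  QuickShip: 0.31 × 0.0875 = 0.027125
P(damaged) = 0.021 + 0.017 + 0.0046 + 0.00024 + 0.027125 = 0.069965 → 0.0700.

0.0700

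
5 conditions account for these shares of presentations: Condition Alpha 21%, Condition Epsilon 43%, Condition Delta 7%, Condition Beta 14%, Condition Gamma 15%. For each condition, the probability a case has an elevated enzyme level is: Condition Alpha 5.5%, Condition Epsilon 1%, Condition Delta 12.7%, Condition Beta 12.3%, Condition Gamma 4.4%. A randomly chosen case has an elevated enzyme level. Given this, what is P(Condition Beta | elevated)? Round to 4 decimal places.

Unnormalized posteriors (prior × likelihood):
  Condition Alpha: 0.21 × 0.055 = 0.01155
  Condition Epsilon: 0.43 × 0.01 = 0.0043
  Condition Delta: 0.07 × 0.127 = 0.00889
  Condition Beta: 0.14 × 0.123 = 0.01722
  Condition Gamma: 0.15 × 0.044 = 0.0066
Total = 0.04856.
P(Condition Beta | evidence) = 0.01722 / 0.04856 ≈ 0.3546.

0.3546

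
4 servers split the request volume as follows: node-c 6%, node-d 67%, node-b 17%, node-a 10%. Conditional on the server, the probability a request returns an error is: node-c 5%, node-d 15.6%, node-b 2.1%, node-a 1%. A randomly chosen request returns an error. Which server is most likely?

node-d

Unnormalized posteriors (prior × likelihood):
  node-c: 0.06 × 0.05 = 0.003
  node-d: 0.67 × 0.156 = 0.10452
  node-b: 0.17 × 0.021 = 0.00357
  node-a: 0.1 × 0.01 = 0.001
Normalizing constant = 0.11209.
Largest term belongs to node-d, so node-d is most probable.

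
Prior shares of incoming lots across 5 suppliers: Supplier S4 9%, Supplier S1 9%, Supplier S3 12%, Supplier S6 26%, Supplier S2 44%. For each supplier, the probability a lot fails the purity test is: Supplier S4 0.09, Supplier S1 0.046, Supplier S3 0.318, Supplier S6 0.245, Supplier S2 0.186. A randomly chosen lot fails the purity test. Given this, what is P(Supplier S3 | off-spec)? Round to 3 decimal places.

0.195

Compute prior × likelihood for every hypothesis:
  Supplier S4: 0.09 × 0.09 = 0.0081
  Supplier S1: 0.09 × 0.046 = 0.00414
  Supplier S3: 0.12 × 0.318 = 0.03816
  Supplier S6: 0.26 × 0.245 = 0.0637
  Supplier S2: 0.44 × 0.186 = 0.08184
Total = 0.19594.
P(Supplier S3 | evidence) = 0.03816 / 0.19594 ≈ 0.195.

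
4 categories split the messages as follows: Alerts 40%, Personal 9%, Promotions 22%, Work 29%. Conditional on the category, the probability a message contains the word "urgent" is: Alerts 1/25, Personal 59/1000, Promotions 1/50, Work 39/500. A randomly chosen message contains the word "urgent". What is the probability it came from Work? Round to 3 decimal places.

Prior × likelihood for each hypothesis:
  Alerts: 0.4 × 0.04 = 0.016
  Personal: 0.09 × 0.059 = 0.00531
  Promotions: 0.22 × 0.02 = 0.0044
  Work: 0.29 × 0.078 = 0.02262
Sum = 0.04833.
P(Work | evidence) = 0.02262 / 0.04833 ≈ 0.468.

0.468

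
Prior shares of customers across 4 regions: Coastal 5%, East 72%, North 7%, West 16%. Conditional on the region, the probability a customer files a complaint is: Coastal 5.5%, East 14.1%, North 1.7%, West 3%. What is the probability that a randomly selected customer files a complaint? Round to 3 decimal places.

Compute prior × likelihood for every hypothesis:
  Coastal: 0.05 × 0.055 = 0.00275
  East: 0.72 × 0.141 = 0.10152
  North: 0.07 × 0.017 = 0.00119
  West: 0.16 × 0.03 = 0.0048
P(complaint) = 0.00275 + 0.10152 + 0.00119 + 0.0048 = 0.11026 → 0.110.

0.110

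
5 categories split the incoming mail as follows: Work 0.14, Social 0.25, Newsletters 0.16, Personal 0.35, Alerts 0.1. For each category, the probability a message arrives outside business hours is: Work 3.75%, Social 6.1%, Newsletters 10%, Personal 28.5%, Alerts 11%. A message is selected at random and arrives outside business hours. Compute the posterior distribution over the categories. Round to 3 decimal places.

Compute prior × likelihood for every hypothesis:
  Work: 0.14 × 0.0375 = 0.00525
  Social: 0.25 × 0.061 = 0.01525
  Newsletters: 0.16 × 0.1 = 0.016
  Personal: 0.35 × 0.285 = 0.09975
  Alerts: 0.1 × 0.11 = 0.011
Normalizing constant = 0.14725.
P(Work | off-hours) = 0.00525/0.14725 ≈ 0.036
P(Social | off-hours) = 0.01525/0.14725 ≈ 0.104
P(Newsletters | off-hours) = 0.016/0.14725 ≈ 0.109
P(Personal | off-hours) = 0.09975/0.14725 ≈ 0.677
P(Alerts | off-hours) = 0.011/0.14725 ≈ 0.075

Work 0.036, Social 0.104, Newsletters 0.109, Personal 0.677, Alerts 0.075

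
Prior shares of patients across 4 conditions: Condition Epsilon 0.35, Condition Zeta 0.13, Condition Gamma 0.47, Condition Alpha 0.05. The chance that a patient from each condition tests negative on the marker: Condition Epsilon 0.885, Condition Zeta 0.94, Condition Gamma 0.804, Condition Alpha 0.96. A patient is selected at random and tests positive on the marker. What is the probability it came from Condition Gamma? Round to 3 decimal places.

Taking complements, P(marker-positive | each) = Condition Epsilon 0.115, Condition Zeta 0.06, Condition Gamma 0.196, Condition Alpha 0.04.
Compute prior × likelihood for every hypothesis:
  Condition Epsilon: 0.35 × 0.115 = 0.04025
  Condition Zeta: 0.13 × 0.06 = 0.0078
  Condition Gamma: 0.47 × 0.196 = 0.09212
  Condition Alpha: 0.05 × 0.04 = 0.002
Total = 0.14217.
P(Condition Gamma | evidence) = 0.09212 / 0.14217 ≈ 0.648.

0.648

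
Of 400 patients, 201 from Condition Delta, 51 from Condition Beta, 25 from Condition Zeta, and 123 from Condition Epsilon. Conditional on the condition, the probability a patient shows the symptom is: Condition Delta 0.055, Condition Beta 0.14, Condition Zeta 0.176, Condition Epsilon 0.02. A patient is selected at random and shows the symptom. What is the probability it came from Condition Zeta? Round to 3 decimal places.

Compute prior × likelihood for every hypothesis:
  Condition Delta: 0.5025 × 0.055 = 0.0276375
  Condition Beta: 0.1275 × 0.14 = 0.01785
  Condition Zeta: 0.0625 × 0.176 = 0.011
  Condition Epsilon: 0.3075 × 0.02 = 0.00615
Sum = 0.0626375.
P(Condition Zeta | evidence) = 0.011 / 0.0626375 ≈ 0.176.

0.176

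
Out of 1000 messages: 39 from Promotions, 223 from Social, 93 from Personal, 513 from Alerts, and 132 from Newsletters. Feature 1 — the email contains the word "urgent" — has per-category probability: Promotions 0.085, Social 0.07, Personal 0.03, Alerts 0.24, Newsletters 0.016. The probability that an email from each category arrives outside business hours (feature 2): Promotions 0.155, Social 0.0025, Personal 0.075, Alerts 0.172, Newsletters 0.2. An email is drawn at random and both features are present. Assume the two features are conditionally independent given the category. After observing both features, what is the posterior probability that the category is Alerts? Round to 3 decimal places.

0.947

Compute prior × likelihood for every hypothesis:
  Promotions: 0.039 × 0.085 × 0.155 = 0.000513825
  Social: 0.223 × 0.07 × 0.0025 = 0.000039025
  Personal: 0.093 × 0.03 × 0.075 = 0.00020925
  Alerts: 0.513 × 0.24 × 0.172 = 0.02117664
  Newsletters: 0.132 × 0.016 × 0.2 = 0.0004224
Normalizing constant = 0.02236114.
P(Alerts | evidence) = 0.02117664 / 0.02236114 ≈ 0.947.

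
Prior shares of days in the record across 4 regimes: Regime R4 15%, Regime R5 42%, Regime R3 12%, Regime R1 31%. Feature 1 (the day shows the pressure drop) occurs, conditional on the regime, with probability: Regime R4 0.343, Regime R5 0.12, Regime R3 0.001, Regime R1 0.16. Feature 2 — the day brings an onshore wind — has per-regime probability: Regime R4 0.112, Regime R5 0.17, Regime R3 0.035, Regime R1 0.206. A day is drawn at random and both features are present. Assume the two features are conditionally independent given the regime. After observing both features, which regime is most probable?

Prior × likelihood for each hypothesis:
  Regime R4: 0.15 × 0.343 × 0.112 = 0.0057624
  Regime R5: 0.42 × 0.12 × 0.17 = 0.008568
  Regime R3: 0.12 × 0.001 × 0.035 = 0.0000042
  Regime R1: 0.31 × 0.16 × 0.206 = 0.0102176
Sum = 0.0245522.
Largest term belongs to Regime R1, so Regime R1 is most probable.

Regime R1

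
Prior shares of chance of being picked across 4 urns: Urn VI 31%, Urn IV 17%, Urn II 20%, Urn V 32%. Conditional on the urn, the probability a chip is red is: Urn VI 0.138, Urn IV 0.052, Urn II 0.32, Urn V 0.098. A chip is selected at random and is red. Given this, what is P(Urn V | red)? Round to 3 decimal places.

0.213

Prior × likelihood for each hypothesis:
  Urn VI: 0.31 × 0.138 = 0.04278
  Urn IV: 0.17 × 0.052 = 0.00884
  Urn II: 0.2 × 0.32 = 0.064
  Urn V: 0.32 × 0.098 = 0.03136
Normalizing constant = 0.14698.
P(Urn V | evidence) = 0.03136 / 0.14698 ≈ 0.213.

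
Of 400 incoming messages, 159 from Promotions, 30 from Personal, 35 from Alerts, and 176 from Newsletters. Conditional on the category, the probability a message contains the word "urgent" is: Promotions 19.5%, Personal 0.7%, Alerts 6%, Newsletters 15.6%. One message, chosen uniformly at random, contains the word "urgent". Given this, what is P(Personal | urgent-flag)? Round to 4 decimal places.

0.0035

Prior × likelihood for each hypothesis:
  Promotions: 0.3975 × 0.195 = 0.0775125
  Personal: 0.075 × 0.007 = 0.000525
  Alerts: 0.0875 × 0.06 = 0.00525
  Newsletters: 0.44 × 0.156 = 0.06864
Total = 0.1519275.
P(Personal | evidence) = 0.000525 / 0.1519275 ≈ 0.0035.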